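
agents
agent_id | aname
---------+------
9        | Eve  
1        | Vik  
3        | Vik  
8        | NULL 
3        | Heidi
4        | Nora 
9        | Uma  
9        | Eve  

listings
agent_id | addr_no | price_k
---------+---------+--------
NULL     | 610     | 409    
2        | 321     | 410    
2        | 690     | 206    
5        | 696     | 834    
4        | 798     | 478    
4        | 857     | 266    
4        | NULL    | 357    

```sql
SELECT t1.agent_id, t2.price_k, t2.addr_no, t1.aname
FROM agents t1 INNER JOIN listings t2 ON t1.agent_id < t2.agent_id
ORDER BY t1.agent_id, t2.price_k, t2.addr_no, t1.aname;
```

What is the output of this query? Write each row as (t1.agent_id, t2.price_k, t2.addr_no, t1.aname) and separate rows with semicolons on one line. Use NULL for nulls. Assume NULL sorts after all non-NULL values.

INNER JOIN keeps only pairs where the ON condition holds.
Matching on t1.agent_id < t2.agent_id. A NULL in a compared column never satisfies the condition.
- agent_id=9: no matching t2 row, dropped.
- agent_id=1: 6 matching t2 row(s), so 6 row(s) emitted.
- agent_id=3: 4 matching t2 row(s), so 4 row(s) emitted.
- agent_id=8: no matching t2 row, dropped.
- agent_id=3: 4 matching t2 row(s), so 4 row(s) emitted.
- agent_id=4: 1 matching t2 row(s), so 1 row(s) emitted.
- agent_id=9: no matching t2 row, dropped.
- agent_id=9: no matching t2 row, dropped.

(1, 206, 690, Vik); (1, 266, 857, Vik); (1, 357, NULL, Vik); (1, 410, 321, Vik); (1, 478, 798, Vik); (1, 834, 696, Vik); (3, 266, 857, Heidi); (3, 266, 857, Vik); (3, 357, NULL, Heidi); (3, 357, NULL, Vik); (3, 478, 798, Heidi); (3, 478, 798, Vik); (3, 834, 696, Heidi); (3, 834, 696, Vik); (4, 834, 696, Nora)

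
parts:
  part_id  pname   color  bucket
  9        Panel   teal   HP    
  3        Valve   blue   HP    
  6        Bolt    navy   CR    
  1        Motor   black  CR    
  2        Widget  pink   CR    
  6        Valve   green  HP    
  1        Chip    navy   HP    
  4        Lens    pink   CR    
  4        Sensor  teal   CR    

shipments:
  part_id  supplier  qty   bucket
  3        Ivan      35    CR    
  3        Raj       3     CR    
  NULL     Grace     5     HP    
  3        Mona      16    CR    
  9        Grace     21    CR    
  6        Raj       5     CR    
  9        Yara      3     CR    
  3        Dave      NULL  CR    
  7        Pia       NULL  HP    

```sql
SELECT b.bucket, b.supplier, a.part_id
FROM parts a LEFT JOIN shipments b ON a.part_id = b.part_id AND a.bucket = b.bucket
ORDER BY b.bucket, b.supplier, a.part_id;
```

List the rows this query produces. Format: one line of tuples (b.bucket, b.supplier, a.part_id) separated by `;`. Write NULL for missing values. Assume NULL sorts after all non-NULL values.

(CR, Raj, 6); (NULL, NULL, 1); (NULL, NULL, 1); (NULL, NULL, 2); (NULL, NULL, 3); (NULL, NULL, 4); (NULL, NULL, 4); (NULL, NULL, 6); (NULL, NULL, 9)

LEFT JOIN keeps every row from `parts`; unmatched rows get NULL for `shipments`'s columns.
Matching on a.part_id = b.part_id AND a.bucket = b.bucket. A NULL in a compared column never satisfies the condition.
- part_id=9, bucket=HP: no b row matches, row kept with b columns NULL.
- part_id=3, bucket=HP: no b row matches, row kept with b columns NULL.
- part_id=6, bucket=CR: 1 matching b row(s), so 1 row(s) emitted.
- part_id=1, bucket=CR: no b row matches, row kept with b columns NULL.
- part_id=2, bucket=CR: no b row matches, row kept with b columns NULL.
- part_id=6, bucket=HP: no b row matches, row kept with b columns NULL.
- part_id=1, bucket=HP: no b row matches, row kept with b columns NULL.
- part_id=4, bucket=CR: no b row matches, row kept with b columns NULL.
- part_id=4, bucket=CR: no b row matches, row kept with b columns NULL.
After projecting and ordering:
b.bucket | b.supplier | a.part_id
CR | Raj | 6
NULL | NULL | 1
NULL | NULL | 1
NULL | NULL | 2
NULL | NULL | 3
NULL | NULL | 4
NULL | NULL | 4
NULL | NULL | 6
NULL | NULL | 9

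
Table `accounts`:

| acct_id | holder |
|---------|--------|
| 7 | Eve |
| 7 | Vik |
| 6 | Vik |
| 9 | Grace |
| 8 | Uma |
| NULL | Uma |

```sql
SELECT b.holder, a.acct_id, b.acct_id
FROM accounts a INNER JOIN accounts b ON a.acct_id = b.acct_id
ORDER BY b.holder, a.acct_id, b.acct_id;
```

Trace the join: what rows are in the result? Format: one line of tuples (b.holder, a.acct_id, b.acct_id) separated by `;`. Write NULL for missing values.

(Eve, 7, 7); (Eve, 7, 7); (Grace, 9, 9); (Uma, 8, 8); (Vik, 6, 6); (Vik, 7, 7); (Vik, 7, 7)

INNER JOIN keeps only pairs where the ON condition holds.
Matching on a.acct_id = b.acct_id. A NULL in a compared column never satisfies the condition.
- a[0] acct_id=7 → 2 match(es) in b → 2 row(s).
- a[1] acct_id=7 → 2 match(es) in b → 2 row(s).
- a[2] acct_id=6 → 1 match(es) in b → 1 row(s).
- a[3] acct_id=9 → 1 match(es) in b → 1 row(s).
- a[4] acct_id=8 → 1 match(es) in b → 1 row(s).
- a[5] acct_id=NULL → no match; dropped.
After projecting and ordering:
b.holder | a.acct_id | b.acct_id
Eve | 7 | 7
Eve | 7 | 7
Grace | 9 | 9
Uma | 8 | 8
Vik | 6 | 6
Vik | 7 | 7
Vik | 7 | 7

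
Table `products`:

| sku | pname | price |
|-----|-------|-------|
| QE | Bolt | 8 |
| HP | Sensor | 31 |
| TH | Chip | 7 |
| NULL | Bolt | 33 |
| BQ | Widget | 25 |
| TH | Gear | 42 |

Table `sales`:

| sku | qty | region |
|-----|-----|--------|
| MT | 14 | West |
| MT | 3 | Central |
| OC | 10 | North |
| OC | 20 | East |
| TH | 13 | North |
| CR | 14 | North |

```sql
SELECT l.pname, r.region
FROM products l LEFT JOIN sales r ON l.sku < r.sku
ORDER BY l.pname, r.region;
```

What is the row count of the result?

LEFT JOIN keeps every row from `products`; unmatched rows get NULL for `sales`'s columns.
Matching on l.sku < r.sku. A NULL in a compared column never satisfies the condition.
- l[0] sku=QE → 1 match(es) in r → 1 row(s).
- l[1] sku=HP → 5 match(es) in r → 5 row(s).
- l[2] sku=TH → no match; kept with NULLs on the r side.
- l[3] sku=NULL → no match; kept with NULLs on the r side.
- l[4] sku=BQ → 6 match(es) in r → 6 row(s).
- l[5] sku=TH → no match; kept with NULLs on the r side.
Total: 12 matched + 3 padded = 15 rows.

15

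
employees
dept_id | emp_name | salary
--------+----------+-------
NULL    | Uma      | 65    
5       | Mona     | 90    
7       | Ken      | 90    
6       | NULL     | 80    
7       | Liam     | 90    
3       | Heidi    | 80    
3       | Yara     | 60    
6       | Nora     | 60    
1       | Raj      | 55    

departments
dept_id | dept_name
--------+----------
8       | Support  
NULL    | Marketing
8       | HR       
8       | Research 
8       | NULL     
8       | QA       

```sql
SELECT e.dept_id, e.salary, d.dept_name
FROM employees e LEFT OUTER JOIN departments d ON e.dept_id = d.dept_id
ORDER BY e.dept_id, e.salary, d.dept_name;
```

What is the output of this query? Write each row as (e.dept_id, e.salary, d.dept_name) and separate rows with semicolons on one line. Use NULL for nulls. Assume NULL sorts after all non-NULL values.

LEFT JOIN keeps every row from `employees`; unmatched rows get NULL for `departments`'s columns.
Matching on e.dept_id = d.dept_id. A NULL in a compared column never satisfies the condition.
- e[0] dept_id=NULL → no match; kept with NULLs on the d side.
- e[1] dept_id=5 → no match; kept with NULLs on the d side.
- e[2] dept_id=7 → no match; kept with NULLs on the d side.
- e[3] dept_id=6 → no match; kept with NULLs on the d side.
- e[4] dept_id=7 → no match; kept with NULLs on the d side.
- e[5] dept_id=3 → no match; kept with NULLs on the d side.
- e[6] dept_id=3 → no match; kept with NULLs on the d side.
- e[7] dept_id=6 → no match; kept with NULLs on the d side.
- e[8] dept_id=1 → no match; kept with NULLs on the d side.
After projecting and ordering:
e.dept_id | e.salary | d.dept_name
1 | 55 | NULL
3 | 60 | NULL
3 | 80 | NULL
5 | 90 | NULL
6 | 60 | NULL
6 | 80 | NULL
7 | 90 | NULL
7 | 90 | NULL
NULL | 65 | NULL

(1, 55, NULL); (3, 60, NULL); (3, 80, NULL); (5, 90, NULL); (6, 60, NULL); (6, 80, NULL); (7, 90, NULL); (7, 90, NULL); (NULL, 65, NULL)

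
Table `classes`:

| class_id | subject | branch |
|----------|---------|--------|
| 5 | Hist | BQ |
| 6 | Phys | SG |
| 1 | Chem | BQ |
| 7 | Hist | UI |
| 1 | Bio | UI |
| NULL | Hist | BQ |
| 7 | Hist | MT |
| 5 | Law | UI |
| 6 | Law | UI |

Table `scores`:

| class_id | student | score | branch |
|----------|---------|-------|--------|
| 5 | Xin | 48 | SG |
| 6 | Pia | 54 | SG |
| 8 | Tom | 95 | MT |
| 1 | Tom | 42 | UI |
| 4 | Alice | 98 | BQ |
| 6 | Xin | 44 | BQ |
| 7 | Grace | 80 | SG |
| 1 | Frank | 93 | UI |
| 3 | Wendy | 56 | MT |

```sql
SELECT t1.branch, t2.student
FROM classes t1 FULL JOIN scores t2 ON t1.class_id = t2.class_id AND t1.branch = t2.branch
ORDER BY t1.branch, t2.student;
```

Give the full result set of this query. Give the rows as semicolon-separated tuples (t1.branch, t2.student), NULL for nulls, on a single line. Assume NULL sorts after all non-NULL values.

FULL OUTER JOIN keeps every row from both sides; unmatched rows get NULL for the other side's columns.
Matching on t1.class_id = t2.class_id AND t1.branch = t2.branch. A NULL in a compared column never satisfies the condition.
- t1 row (class_id=5, branch=BQ): no match → kept, t2 columns NULL.
- t1 row (class_id=6, branch=SG): matches 1 t2 row(s) → 1 output row(s).
- t1 row (class_id=1, branch=BQ): no match → kept, t2 columns NULL.
- t1 row (class_id=7, branch=UI): no match → kept, t2 columns NULL.
- t1 row (class_id=1, branch=UI): matches 2 t2 row(s) → 2 output row(s).
- t1 row (class_id=NULL, branch=BQ): no match → kept, t2 columns NULL.
- t1 row (class_id=7, branch=MT): no match → kept, t2 columns NULL.
- t1 row (class_id=5, branch=UI): no match → kept, t2 columns NULL.
- t1 row (class_id=6, branch=UI): no match → kept, t2 columns NULL.
- 6 row(s) from t2 found no t1 partner → padded with NULL.

(BQ, NULL); (BQ, NULL); (BQ, NULL); (MT, NULL); (SG, Pia); (UI, Frank); (UI, Tom); (UI, NULL); (UI, NULL); (UI, NULL); (NULL, Alice); (NULL, Grace); (NULL, Tom); (NULL, Wendy); (NULL, Xin); (NULL, Xin)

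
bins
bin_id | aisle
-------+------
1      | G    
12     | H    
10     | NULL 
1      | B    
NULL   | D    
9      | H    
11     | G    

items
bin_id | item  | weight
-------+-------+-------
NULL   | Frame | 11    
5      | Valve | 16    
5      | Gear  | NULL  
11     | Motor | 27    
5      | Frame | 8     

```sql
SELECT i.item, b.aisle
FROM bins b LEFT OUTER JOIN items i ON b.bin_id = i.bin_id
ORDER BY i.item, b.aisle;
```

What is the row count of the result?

LEFT JOIN keeps every row from `bins`; unmatched rows get NULL for `items`'s columns.
Matching on b.bin_id = i.bin_id. A NULL in a compared column never satisfies the condition.
Matched pairs: 1; unmatched b rows kept: 6.
Total: 1 matched + 6 padded = 7 rows.

7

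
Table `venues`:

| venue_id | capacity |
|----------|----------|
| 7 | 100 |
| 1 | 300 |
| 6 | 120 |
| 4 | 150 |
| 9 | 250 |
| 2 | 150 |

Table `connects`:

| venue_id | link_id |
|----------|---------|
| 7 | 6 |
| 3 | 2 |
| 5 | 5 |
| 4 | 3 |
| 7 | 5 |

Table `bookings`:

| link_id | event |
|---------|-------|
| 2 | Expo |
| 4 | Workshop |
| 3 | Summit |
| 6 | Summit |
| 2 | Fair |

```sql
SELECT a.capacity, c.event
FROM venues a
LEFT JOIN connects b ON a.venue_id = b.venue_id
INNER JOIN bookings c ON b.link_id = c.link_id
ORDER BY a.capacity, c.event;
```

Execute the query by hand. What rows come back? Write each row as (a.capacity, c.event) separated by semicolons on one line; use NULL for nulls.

Step 1 — a LEFT JOIN b on venue_id → 7 row(s).
Then INNER JOIN `bookings c` on link_id: keep only rows whose b.link_id appears in c.

(100, Summit); (150, Summit)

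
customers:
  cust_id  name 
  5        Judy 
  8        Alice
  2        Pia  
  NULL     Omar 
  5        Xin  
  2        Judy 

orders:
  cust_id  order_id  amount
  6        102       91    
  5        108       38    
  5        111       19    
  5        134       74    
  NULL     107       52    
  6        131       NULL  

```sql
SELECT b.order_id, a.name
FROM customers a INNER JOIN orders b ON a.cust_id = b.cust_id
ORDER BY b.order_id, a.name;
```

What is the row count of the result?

INNER JOIN keeps only pairs where the ON condition holds.
Matching on a.cust_id = b.cust_id. A NULL in a compared column never satisfies the condition.
Matched pairs: 6.
Total: 6 rows.

6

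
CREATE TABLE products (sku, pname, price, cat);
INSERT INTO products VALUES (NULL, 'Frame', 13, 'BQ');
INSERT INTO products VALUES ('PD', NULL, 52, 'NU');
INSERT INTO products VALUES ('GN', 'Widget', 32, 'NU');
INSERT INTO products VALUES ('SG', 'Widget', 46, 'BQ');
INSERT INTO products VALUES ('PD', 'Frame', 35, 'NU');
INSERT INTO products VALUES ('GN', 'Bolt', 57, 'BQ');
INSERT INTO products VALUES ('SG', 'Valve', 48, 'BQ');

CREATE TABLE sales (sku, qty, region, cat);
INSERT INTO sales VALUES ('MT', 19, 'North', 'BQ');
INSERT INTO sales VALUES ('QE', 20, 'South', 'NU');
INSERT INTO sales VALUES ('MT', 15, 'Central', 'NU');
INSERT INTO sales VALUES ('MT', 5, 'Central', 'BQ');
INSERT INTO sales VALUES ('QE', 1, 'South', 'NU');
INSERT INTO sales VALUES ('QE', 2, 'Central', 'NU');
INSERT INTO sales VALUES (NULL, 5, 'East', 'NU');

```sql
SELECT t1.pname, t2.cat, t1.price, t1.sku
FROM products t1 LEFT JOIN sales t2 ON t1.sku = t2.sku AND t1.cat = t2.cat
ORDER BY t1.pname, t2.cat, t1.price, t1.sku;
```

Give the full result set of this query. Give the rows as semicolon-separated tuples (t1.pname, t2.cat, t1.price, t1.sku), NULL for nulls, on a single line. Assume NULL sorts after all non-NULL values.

LEFT JOIN keeps every row from `products`; unmatched rows get NULL for `sales`'s columns.
Matching on t1.sku = t2.sku AND t1.cat = t2.cat. A NULL in a compared column never satisfies the condition.
Matched pairs: 0; unmatched t1 rows kept: 7.

(Bolt, NULL, 57, GN); (Frame, NULL, 13, NULL); (Frame, NULL, 35, PD); (Valve, NULL, 48, SG); (Widget, NULL, 32, GN); (Widget, NULL, 46, SG); (NULL, NULL, 52, PD)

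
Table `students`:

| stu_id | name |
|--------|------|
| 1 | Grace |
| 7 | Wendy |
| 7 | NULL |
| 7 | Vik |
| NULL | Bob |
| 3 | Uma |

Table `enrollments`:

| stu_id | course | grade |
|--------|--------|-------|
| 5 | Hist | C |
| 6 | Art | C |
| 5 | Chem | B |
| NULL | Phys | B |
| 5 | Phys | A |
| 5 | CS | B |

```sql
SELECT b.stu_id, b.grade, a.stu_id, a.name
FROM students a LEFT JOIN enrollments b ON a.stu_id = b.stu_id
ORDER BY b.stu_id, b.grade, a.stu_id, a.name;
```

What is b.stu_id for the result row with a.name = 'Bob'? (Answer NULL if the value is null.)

NULL

LEFT JOIN keeps every row from `students`; unmatched rows get NULL for `enrollments`'s columns.
Matching on a.stu_id = b.stu_id. A NULL in a compared column never satisfies the condition.
- a row (stu_id=1): no match → kept, b columns NULL.
- a row (stu_id=7): no match → kept, b columns NULL.
- a row (stu_id=7): no match → kept, b columns NULL.
- a row (stu_id=7): no match → kept, b columns NULL.
- a row (stu_id=NULL): no match → kept, b columns NULL.
- a row (stu_id=3): no match → kept, b columns NULL.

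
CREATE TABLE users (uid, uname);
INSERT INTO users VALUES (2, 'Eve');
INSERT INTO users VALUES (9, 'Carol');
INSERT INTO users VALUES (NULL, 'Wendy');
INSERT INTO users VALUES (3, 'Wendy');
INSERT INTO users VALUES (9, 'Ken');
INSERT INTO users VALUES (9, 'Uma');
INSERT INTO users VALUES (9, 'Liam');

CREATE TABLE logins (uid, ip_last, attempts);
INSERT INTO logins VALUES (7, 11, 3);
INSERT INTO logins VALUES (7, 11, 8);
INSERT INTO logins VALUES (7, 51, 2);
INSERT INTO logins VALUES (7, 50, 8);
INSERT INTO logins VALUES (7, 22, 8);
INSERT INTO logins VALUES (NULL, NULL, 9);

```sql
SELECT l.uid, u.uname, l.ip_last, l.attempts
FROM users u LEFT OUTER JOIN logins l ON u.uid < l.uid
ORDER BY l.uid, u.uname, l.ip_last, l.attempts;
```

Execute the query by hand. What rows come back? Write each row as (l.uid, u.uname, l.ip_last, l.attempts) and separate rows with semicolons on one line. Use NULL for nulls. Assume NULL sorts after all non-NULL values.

(7, Eve, 11, 3); (7, Eve, 11, 8); (7, Eve, 22, 8); (7, Eve, 50, 8); (7, Eve, 51, 2); (7, Wendy, 11, 3); (7, Wendy, 11, 8); (7, Wendy, 22, 8); (7, Wendy, 50, 8); (7, Wendy, 51, 2); (NULL, Carol, NULL, NULL); (NULL, Ken, NULL, NULL); (NULL, Liam, NULL, NULL); (NULL, Uma, NULL, NULL); (NULL, Wendy, NULL, NULL)

LEFT JOIN keeps every row from `users`; unmatched rows get NULL for `logins`'s columns.
Matching on u.uid < l.uid. A NULL in a compared column never satisfies the condition.
- uid=2: 5 matching l row(s), so 5 row(s) emitted.
- uid=9: no l row matches, row kept with l columns NULL.
- uid=NULL: no l row matches, row kept with l columns NULL.
- uid=3: 5 matching l row(s), so 5 row(s) emitted.
- uid=9: no l row matches, row kept with l columns NULL.
- uid=9: no l row matches, row kept with l columns NULL.
- uid=9: no l row matches, row kept with l columns NULL.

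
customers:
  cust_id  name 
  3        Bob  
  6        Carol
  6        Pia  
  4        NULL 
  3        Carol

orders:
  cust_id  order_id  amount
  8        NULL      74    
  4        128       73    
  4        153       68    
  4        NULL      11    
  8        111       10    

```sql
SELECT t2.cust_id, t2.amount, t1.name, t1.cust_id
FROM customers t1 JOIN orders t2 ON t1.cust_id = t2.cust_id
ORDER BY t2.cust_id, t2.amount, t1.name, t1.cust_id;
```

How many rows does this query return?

3

INNER JOIN keeps only pairs where the ON condition holds.
Matching on t1.cust_id = t2.cust_id.
Matched pairs: 3.
Total: 3 rows.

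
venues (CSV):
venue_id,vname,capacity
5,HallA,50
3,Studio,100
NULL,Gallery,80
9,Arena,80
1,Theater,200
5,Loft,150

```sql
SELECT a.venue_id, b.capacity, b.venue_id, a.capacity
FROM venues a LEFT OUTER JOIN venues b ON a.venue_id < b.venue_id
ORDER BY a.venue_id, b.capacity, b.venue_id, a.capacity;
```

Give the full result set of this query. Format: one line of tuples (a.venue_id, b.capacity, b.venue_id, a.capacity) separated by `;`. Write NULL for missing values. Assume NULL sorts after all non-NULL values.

(1, 50, 5, 200); (1, 80, 9, 200); (1, 100, 3, 200); (1, 150, 5, 200); (3, 50, 5, 100); (3, 80, 9, 100); (3, 150, 5, 100); (5, 80, 9, 50); (5, 80, 9, 150); (9, NULL, NULL, 80); (NULL, NULL, NULL, 80)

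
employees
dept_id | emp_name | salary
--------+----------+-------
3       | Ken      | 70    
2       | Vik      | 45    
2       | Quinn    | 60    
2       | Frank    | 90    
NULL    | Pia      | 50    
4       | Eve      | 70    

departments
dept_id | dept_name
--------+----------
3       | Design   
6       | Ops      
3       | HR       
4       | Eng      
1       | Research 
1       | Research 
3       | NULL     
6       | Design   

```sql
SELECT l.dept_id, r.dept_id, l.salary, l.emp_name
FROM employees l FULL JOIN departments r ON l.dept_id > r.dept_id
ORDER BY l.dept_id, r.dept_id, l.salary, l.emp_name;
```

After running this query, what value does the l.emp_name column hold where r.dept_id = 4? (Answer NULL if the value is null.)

NULL

FULL OUTER JOIN keeps every row from both sides; unmatched rows get NULL for the other side's columns.
Matching on l.dept_id > r.dept_id. A NULL in a compared column never satisfies the condition.
- l[0] dept_id=3 → 2 match(es) in r → 2 row(s).
- l[1] dept_id=2 → 2 match(es) in r → 2 row(s).
- l[2] dept_id=2 → 2 match(es) in r → 2 row(s).
- l[3] dept_id=2 → 2 match(es) in r → 2 row(s).
- l[4] dept_id=NULL → no match; kept with NULLs on the r side.
- l[5] dept_id=4 → 5 match(es) in r → 5 row(s).
- plus 3 unmatched r row(s), each kept with NULL l columns.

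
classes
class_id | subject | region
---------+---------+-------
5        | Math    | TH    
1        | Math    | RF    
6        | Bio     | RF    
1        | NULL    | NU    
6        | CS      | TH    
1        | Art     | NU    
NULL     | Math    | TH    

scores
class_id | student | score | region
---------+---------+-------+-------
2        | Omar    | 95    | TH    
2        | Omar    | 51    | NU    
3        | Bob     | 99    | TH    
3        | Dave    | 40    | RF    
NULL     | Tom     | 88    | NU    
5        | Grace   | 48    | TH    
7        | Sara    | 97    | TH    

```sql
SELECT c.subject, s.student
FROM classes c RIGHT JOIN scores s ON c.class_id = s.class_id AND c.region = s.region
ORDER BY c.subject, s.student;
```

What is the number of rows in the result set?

RIGHT JOIN keeps every row from `scores`; unmatched rows get NULL for `classes`'s columns.
Matching on c.class_id = s.class_id AND c.region = s.region. A NULL in a compared column never satisfies the condition.
- c row (class_id=5, region=TH): matches 1 s row(s) → 1 output row(s).
- c row (class_id=1, region=RF): no match.
- c row (class_id=6, region=RF): no match.
- c row (class_id=1, region=NU): no match.
- c row (class_id=6, region=TH): no match.
- c row (class_id=1, region=NU): no match.
- c row (class_id=NULL, region=TH): no match.
- 6 s row(s) had no c match → kept, c columns NULL.
Total: 1 matched + 6 padded = 7 rows.

7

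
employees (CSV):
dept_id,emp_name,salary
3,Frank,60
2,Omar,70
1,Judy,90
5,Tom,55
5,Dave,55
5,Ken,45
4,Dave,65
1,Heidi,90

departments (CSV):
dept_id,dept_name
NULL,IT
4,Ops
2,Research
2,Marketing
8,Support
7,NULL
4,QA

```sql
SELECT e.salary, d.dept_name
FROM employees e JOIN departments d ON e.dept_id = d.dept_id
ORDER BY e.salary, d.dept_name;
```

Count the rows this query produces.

INNER JOIN keeps only pairs where the ON condition holds.
Matching on e.dept_id = d.dept_id. A NULL in a compared column never satisfies the condition.
- e[0] dept_id=3 → no match; dropped.
- e[1] dept_id=2 → 2 match(es) in d → 2 row(s).
- e[2] dept_id=1 → no match; dropped.
- e[3] dept_id=5 → no match; dropped.
- e[4] dept_id=5 → no match; dropped.
- e[5] dept_id=5 → no match; dropped.
- e[6] dept_id=4 → 2 match(es) in d → 2 row(s).
- e[7] dept_id=1 → no match; dropped.
Total: 4 rows.

4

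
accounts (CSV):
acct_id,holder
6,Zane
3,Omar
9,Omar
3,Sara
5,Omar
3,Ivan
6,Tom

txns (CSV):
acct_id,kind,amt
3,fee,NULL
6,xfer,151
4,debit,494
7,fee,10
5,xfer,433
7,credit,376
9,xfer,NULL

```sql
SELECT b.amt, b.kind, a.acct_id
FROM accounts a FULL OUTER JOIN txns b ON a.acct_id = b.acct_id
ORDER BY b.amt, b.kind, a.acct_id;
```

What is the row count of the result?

10

FULL OUTER JOIN keeps every row from both sides; unmatched rows get NULL for the other side's columns.
Matching on a.acct_id = b.acct_id.
- a[0] acct_id=6 → 1 match(es) in b → 1 row(s).
- a[1] acct_id=3 → 1 match(es) in b → 1 row(s).
- a[2] acct_id=9 → 1 match(es) in b → 1 row(s).
- a[3] acct_id=3 → 1 match(es) in b → 1 row(s).
- a[4] acct_id=5 → 1 match(es) in b → 1 row(s).
- a[5] acct_id=3 → 1 match(es) in b → 1 row(s).
- a[6] acct_id=6 → 1 match(es) in b → 1 row(s).
- 3 row(s) from b found no a partner → padded with NULL.
Total: 7 matched + 3 padded = 10 rows.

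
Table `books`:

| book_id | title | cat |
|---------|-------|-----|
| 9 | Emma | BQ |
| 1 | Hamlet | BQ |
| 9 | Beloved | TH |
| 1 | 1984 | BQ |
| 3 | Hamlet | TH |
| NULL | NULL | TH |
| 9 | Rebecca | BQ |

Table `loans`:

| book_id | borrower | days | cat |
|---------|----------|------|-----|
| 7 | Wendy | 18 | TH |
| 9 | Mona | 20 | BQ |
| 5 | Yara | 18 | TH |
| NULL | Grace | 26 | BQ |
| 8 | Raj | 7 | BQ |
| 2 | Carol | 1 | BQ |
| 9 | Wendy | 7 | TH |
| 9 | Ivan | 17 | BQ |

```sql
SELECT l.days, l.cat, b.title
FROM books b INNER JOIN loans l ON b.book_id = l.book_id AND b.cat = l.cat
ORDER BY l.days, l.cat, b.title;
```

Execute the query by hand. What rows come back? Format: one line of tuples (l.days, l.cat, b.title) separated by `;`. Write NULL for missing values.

(7, TH, Beloved); (17, BQ, Emma); (17, BQ, Rebecca); (20, BQ, Emma); (20, BQ, Rebecca)

INNER JOIN keeps only pairs where the ON condition holds.
Matching on b.book_id = l.book_id AND b.cat = l.cat. A NULL in a compared column never satisfies the condition.
Matched pairs: 5.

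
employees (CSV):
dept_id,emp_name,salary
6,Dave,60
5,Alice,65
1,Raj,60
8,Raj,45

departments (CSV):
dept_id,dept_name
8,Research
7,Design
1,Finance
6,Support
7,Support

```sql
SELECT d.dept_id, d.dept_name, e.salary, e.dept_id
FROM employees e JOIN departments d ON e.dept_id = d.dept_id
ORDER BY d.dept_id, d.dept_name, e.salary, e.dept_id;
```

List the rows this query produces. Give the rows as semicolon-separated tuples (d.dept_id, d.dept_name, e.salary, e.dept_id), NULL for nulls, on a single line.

(1, Finance, 60, 1); (6, Support, 60, 6); (8, Research, 45, 8)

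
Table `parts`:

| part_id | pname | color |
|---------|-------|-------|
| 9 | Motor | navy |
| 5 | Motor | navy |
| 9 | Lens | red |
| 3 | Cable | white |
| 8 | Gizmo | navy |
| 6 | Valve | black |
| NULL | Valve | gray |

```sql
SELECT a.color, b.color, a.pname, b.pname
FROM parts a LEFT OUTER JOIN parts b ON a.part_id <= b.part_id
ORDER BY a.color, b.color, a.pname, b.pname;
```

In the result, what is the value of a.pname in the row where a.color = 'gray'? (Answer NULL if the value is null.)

Valve

LEFT JOIN keeps every row from `parts a`; unmatched rows get NULL for `parts b`'s columns.
Matching on a.part_id <= b.part_id. A NULL in a compared column never satisfies the condition.
- a (part_id=9) pairs with 2 row(s) of b.
- a (part_id=5) pairs with 5 row(s) of b.
- a (part_id=9) pairs with 2 row(s) of b.
- a (part_id=3) pairs with 6 row(s) of b.
- a (part_id=8) pairs with 3 row(s) of b.
- a (part_id=6) pairs with 4 row(s) of b.
- a (part_id=NULL) has no partner → padded with NULL.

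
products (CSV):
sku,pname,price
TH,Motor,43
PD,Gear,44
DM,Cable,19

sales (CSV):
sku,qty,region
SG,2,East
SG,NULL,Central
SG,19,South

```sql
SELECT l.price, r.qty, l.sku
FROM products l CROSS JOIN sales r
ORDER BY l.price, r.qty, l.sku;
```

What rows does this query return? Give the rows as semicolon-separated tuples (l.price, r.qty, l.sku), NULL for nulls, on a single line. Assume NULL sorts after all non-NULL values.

(19, 2, DM); (19, 19, DM); (19, NULL, DM); (43, 2, TH); (43, 19, TH); (43, NULL, TH); (44, 2, PD); (44, 19, PD); (44, NULL, PD)

CROSS JOIN pairs every row of `products` with every row of `sales`: 3 × 3 = 9 rows.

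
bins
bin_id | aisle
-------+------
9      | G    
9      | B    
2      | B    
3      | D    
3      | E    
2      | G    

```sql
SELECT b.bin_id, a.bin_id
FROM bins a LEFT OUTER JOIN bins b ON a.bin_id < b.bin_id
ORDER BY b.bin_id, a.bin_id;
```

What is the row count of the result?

14

LEFT JOIN keeps every row from `bins a`; unmatched rows get NULL for `bins b`'s columns.
Matching on a.bin_id < b.bin_id.
- a[0] bin_id=9 → no match; kept with NULLs on the b side.
- a[1] bin_id=9 → no match; kept with NULLs on the b side.
- a[2] bin_id=2 → 4 match(es) in b → 4 row(s).
- a[3] bin_id=3 → 2 match(es) in b → 2 row(s).
- a[4] bin_id=3 → 2 match(es) in b → 2 row(s).
- a[5] bin_id=2 → 4 match(es) in b → 4 row(s).
Total: 12 matched + 2 padded = 14 rows.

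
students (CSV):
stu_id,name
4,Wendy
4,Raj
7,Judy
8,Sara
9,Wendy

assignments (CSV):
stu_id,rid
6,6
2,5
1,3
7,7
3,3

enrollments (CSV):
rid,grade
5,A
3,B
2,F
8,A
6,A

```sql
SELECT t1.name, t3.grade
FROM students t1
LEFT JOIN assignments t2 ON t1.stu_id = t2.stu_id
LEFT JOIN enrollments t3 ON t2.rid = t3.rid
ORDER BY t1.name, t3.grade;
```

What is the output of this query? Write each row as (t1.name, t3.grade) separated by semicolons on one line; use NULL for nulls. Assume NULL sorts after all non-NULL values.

(Judy, NULL); (Raj, NULL); (Sara, NULL); (Wendy, NULL); (Wendy, NULL)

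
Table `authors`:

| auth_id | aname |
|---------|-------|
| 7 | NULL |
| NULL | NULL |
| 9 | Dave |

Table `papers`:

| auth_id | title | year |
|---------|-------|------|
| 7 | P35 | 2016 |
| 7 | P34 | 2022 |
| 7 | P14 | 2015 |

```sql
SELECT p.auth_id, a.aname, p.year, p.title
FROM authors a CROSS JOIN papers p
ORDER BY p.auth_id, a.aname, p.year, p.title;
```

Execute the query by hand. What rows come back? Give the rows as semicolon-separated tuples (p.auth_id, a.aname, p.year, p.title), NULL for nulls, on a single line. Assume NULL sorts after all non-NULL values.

CROSS JOIN pairs every row of `authors` with every row of `papers`: 3 × 3 = 9 rows.

(7, Dave, 2015, P14); (7, Dave, 2016, P35); (7, Dave, 2022, P34); (7, NULL, 2015, P14); (7, NULL, 2015, P14); (7, NULL, 2016, P35); (7, NULL, 2016, P35); (7, NULL, 2022, P34); (7, NULL, 2022, P34)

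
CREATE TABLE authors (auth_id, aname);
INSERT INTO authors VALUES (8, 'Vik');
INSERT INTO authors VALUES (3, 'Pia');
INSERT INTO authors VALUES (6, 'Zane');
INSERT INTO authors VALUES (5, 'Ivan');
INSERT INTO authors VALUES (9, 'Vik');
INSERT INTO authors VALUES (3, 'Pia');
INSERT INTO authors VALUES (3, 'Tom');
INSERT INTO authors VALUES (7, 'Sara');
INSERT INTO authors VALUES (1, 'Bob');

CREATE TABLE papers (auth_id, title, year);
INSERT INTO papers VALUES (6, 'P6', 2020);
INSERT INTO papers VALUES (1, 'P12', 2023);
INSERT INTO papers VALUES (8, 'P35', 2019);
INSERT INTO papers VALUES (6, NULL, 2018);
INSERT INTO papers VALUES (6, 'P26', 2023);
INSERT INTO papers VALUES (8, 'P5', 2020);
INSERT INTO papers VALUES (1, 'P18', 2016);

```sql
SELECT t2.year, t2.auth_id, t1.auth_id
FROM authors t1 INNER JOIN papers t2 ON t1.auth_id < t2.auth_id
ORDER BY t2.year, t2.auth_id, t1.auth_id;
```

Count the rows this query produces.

29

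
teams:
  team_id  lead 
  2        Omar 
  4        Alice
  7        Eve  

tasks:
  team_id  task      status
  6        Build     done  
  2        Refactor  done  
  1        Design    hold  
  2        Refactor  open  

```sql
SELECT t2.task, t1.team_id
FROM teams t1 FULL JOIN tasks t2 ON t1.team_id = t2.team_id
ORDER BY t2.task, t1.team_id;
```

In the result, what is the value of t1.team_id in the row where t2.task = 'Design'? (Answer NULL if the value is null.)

NULL

FULL OUTER JOIN keeps every row from both sides; unmatched rows get NULL for the other side's columns.
Matching on t1.team_id = t2.team_id.
- team_id=2: 2 matching t2 row(s), so 2 row(s) emitted.
- team_id=4: no t2 row matches, row kept with t2 columns NULL.
- team_id=7: no t2 row matches, row kept with t2 columns NULL.
- plus 2 unmatched t2 row(s), each kept with NULL t1 columns.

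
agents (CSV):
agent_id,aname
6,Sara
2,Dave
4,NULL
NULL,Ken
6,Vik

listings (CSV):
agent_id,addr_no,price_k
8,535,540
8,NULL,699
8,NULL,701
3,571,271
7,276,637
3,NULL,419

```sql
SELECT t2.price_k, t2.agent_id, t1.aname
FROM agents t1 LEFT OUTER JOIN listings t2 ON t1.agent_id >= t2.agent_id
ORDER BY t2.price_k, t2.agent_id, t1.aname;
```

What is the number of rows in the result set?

8

LEFT JOIN keeps every row from `agents`; unmatched rows get NULL for `listings`'s columns.
Matching on t1.agent_id >= t2.agent_id. A NULL in a compared column never satisfies the condition.
Matched pairs: 6; unmatched t1 rows kept: 2.
Total: 6 matched + 2 padded = 8 rows.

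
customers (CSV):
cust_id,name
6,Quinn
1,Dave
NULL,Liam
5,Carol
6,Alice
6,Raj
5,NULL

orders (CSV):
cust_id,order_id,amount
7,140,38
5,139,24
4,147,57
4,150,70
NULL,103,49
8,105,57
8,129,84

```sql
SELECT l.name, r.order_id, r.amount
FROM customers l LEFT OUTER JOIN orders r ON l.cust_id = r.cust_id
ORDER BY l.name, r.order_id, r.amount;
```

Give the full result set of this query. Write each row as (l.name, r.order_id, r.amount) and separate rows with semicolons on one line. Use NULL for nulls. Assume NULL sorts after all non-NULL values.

LEFT JOIN keeps every row from `customers`; unmatched rows get NULL for `orders`'s columns.
Matching on l.cust_id = r.cust_id. A NULL in a compared column never satisfies the condition.
Matched pairs: 2; unmatched l rows kept: 5.

(Alice, NULL, NULL); (Carol, 139, 24); (Dave, NULL, NULL); (Liam, NULL, NULL); (Quinn, NULL, NULL); (Raj, NULL, NULL); (NULL, 139, 24)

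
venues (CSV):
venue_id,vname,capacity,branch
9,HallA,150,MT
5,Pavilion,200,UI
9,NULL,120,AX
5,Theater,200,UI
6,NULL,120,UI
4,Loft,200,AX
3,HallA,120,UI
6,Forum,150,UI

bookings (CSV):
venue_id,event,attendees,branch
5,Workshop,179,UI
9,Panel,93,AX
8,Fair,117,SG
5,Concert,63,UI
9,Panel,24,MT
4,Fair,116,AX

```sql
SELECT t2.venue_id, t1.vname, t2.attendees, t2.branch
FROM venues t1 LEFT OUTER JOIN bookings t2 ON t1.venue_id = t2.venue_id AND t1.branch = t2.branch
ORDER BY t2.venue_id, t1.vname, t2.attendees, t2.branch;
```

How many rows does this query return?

10

LEFT JOIN keeps every row from `venues`; unmatched rows get NULL for `bookings`'s columns.
Matching on t1.venue_id = t2.venue_id AND t1.branch = t2.branch.
Matched pairs: 7; unmatched t1 rows kept: 3.
Total: 7 matched + 3 padded = 10 rows.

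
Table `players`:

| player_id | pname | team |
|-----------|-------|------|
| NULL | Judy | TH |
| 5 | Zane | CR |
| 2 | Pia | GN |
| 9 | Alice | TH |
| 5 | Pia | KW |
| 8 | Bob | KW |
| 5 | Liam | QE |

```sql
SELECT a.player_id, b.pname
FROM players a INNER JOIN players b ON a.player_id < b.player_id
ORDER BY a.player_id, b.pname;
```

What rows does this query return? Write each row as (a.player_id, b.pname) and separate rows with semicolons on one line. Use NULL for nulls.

INNER JOIN keeps only pairs where the ON condition holds.
Matching on a.player_id < b.player_id. A NULL in a compared column never satisfies the condition.
- player_id=NULL: no matching b row, dropped.
- player_id=5: 2 matching b row(s), so 2 row(s) emitted.
- player_id=2: 5 matching b row(s), so 5 row(s) emitted.
- player_id=9: no matching b row, dropped.
- player_id=5: 2 matching b row(s), so 2 row(s) emitted.
- player_id=8: 1 matching b row(s), so 1 row(s) emitted.
- player_id=5: 2 matching b row(s), so 2 row(s) emitted.

(2, Alice); (2, Bob); (2, Liam); (2, Pia); (2, Zane); (5, Alice); (5, Alice); (5, Alice); (5, Bob); (5, Bob); (5, Bob); (8, Alice)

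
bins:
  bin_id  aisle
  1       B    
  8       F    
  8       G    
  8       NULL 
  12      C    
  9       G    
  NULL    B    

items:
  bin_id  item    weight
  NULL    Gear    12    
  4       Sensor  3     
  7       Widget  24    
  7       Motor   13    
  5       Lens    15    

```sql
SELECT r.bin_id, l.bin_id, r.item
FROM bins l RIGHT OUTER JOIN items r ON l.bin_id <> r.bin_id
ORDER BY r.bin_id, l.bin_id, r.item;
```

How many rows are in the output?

RIGHT JOIN keeps every row from `items`; unmatched rows get NULL for `bins`'s columns.
Matching on l.bin_id <> r.bin_id. A NULL in a compared column never satisfies the condition.
- bin_id=1: 4 matching r row(s), so 4 row(s) emitted.
- bin_id=8: 4 matching r row(s), so 4 row(s) emitted.
- bin_id=8: 4 matching r row(s), so 4 row(s) emitted.
- bin_id=8: 4 matching r row(s), so 4 row(s) emitted.
- bin_id=12: 4 matching r row(s), so 4 row(s) emitted.
- bin_id=9: 4 matching r row(s), so 4 row(s) emitted.
- bin_id=NULL: no matching r row.
- plus 1 unmatched r row(s), each kept with NULL l columns.
Total: 24 matched + 1 padded = 25 rows.

25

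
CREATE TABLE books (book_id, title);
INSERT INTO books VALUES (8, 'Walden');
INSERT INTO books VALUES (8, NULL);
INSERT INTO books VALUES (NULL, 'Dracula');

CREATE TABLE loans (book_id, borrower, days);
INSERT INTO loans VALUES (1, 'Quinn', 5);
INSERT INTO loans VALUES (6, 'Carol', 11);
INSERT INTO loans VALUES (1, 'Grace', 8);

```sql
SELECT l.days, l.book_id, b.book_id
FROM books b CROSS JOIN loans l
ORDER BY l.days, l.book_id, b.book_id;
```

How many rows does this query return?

CROSS JOIN pairs every row of `books` with every row of `loans`: 3 × 3 = 9 rows.

9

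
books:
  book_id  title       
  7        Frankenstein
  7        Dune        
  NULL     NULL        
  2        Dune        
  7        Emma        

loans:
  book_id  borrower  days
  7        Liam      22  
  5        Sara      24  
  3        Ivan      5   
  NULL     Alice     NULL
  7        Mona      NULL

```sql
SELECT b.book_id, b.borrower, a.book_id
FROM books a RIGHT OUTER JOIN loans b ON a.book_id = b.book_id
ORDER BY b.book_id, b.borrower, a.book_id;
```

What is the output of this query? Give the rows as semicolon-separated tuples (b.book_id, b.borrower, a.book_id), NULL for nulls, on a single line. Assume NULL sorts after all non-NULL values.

RIGHT JOIN keeps every row from `loans`; unmatched rows get NULL for `books`'s columns.
Matching on a.book_id = b.book_id. A NULL in a compared column never satisfies the condition.
- a (book_id=7) pairs with 2 row(s) of b.
- a (book_id=7) pairs with 2 row(s) of b.
- a (book_id=NULL) has no partner in b.
- a (book_id=2) has no partner in b.
- a (book_id=7) pairs with 2 row(s) of b.
- 3 row(s) from b found no a partner → padded with NULL.
After projecting and ordering:
b.book_id | b.borrower | a.book_id
3 | Ivan | NULL
5 | Sara | NULL
7 | Liam | 7
7 | Liam | 7
7 | Liam | 7
7 | Mona | 7
7 | Mona | 7
7 | Mona | 7
NULL | Alice | NULL

(3, Ivan, NULL); (5, Sara, NULL); (7, Liam, 7); (7, Liam, 7); (7, Liam, 7); (7, Mona, 7); (7, Mona, 7); (7, Mona, 7); (NULL, Alice, NULL)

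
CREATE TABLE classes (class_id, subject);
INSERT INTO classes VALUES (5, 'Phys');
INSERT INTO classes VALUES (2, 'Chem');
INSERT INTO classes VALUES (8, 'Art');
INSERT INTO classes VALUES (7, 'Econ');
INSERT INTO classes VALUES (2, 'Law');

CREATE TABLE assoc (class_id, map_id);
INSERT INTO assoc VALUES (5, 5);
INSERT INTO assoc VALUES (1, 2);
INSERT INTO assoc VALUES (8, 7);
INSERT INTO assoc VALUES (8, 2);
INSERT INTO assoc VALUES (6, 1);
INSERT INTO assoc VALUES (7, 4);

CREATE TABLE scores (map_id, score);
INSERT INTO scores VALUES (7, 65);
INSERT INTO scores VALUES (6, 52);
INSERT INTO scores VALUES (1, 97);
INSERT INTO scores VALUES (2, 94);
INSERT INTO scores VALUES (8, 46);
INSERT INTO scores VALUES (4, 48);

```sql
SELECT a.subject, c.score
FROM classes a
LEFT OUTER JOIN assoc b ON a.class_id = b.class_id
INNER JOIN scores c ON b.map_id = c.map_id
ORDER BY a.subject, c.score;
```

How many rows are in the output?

Step 1 — a LEFT JOIN b on class_id → 6 row(s).
Then INNER JOIN `scores c` on map_id: keep only rows whose b.map_id appears in c.
Result: 3 row(s).

3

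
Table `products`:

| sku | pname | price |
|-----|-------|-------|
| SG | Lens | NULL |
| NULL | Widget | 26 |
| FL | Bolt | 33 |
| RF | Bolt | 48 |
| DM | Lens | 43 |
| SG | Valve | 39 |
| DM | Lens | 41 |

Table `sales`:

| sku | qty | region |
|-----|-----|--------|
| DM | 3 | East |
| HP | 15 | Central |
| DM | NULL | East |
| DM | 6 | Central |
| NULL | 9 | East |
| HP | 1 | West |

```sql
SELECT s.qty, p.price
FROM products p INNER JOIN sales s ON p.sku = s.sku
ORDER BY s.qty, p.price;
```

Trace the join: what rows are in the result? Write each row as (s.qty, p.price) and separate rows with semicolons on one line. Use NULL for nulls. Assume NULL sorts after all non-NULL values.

INNER JOIN keeps only pairs where the ON condition holds.
Matching on p.sku = s.sku. A NULL in a compared column never satisfies the condition.
- p row (sku=SG): no match → dropped.
- p row (sku=NULL): no match → dropped.
- p row (sku=FL): no match → dropped.
- p row (sku=RF): no match → dropped.
- p row (sku=DM): matches 3 s row(s) → 3 output row(s).
- p row (sku=SG): no match → dropped.
- p row (sku=DM): matches 3 s row(s) → 3 output row(s).
After projecting and ordering:
s.qty | p.price
3 | 41
3 | 43
6 | 41
6 | 43
NULL | 41
NULL | 43

(3, 41); (3, 43); (6, 41); (6, 43); (NULL, 41); (NULL, 43)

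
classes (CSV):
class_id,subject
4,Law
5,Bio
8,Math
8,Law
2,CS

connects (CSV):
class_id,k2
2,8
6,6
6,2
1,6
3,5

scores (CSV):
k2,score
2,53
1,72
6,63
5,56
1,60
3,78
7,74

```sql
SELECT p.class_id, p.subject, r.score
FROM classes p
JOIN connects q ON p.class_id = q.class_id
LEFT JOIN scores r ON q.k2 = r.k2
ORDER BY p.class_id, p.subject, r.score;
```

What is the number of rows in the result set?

1

Joins associate left-to-right: classes INNER JOIN connects on class_id gives 1 intermediate row(s).
Then LEFT JOIN `scores r` on k2: each of those 1 rows is kept; rows whose q.k2 has no match in r get NULL for r's columns.
Result: 1 row(s).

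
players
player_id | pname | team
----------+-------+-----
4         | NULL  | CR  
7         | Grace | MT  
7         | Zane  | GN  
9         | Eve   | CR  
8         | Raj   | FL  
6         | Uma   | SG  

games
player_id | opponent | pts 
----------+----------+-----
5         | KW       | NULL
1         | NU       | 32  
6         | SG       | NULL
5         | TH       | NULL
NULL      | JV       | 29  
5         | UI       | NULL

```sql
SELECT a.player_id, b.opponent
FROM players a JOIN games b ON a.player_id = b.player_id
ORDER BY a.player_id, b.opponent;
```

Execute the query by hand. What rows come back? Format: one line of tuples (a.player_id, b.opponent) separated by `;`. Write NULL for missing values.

(6, SG)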